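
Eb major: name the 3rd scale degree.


Major scale pattern: W-W-H-W-W-W-H (2-2-1-2-2-2-1 semitones)
Starting from Eb:
  Eb + 2 semitones → F
  F + 2 semitones → G
  G + 1 semitone → Ab
  Ab + 2 semitones → Bb
  Bb + 2 semitones → C
  C + 2 semitones → D
  D + 1 semitone → Eb
Scale: Eb F G Ab Bb C D
Degree 3 = G


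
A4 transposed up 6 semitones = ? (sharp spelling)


Let's work it out.
A4: chromatic position 9 in octave 4 → absolute = 4×12 + 9 = 57
Transpose up 6: 57 + 6 = 63
63 = 5×12 + 3 → D# in octave 5
Result = D#5


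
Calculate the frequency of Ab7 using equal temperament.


Working:
f = 440 × 2^(n/12) where n = semitones from A4
Ab7: 35 semitones from A4
f = 440 × 2^(35/12)
f = 3322.44 Hz


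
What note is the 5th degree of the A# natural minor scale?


Let's work it out.
Natural minor scale pattern: W-H-W-W-H-W-W (2-1-2-2-1-2-2 semitones)
Starting from A#:
  A# + 2 semitones → B#
  B# + 1 semitone → C#
  C# + 2 semitones → D#
  D# + 2 semitones → E#
  E# + 1 semitone → F#
  F# + 2 semitones → G#
  G# + 2 semitones → A#
Scale: A# B# C# D# E# F# G#
Degree 5 = E#


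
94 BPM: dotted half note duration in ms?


One quarter-note beat = 60000 / BPM = 60000 / 94 ms
Dotted half note = 3 × quarter note
Duration = 3 × 60000 / 94 = 180000 / 94
= 1914.9 ms


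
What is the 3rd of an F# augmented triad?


Let's work it out.
Augmented triad = root + major 3rd (4 semitones) + augmented 5th (8 semitones)
A triad on F# stacks thirds, so the chord tones use letter names F-A-C
Root: F#
Major 3rd above F#: A#
Augmented 5th above F#: C##
The 3rd = A#


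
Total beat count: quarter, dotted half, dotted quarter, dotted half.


Step by step:
Beat values:
  quarter = 1 beat
  dotted half = 3 beats
  dotted quarter = 1.5 beats
  dotted half = 3 beats
Sum = 1 + 3 + 1.5 + 3
= 8.5 beats


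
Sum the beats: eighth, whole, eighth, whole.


Beat values:
  eighth = 0.5 beats
  whole = 4 beats
  eighth = 0.5 beats
  whole = 4 beats
Sum = 0.5 + 4 + 0.5 + 4
= 9 beats


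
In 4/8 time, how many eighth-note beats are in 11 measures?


Step by step:
Time signature 4/8: the bottom number 8 means the eighth note gets one count
The top number 4 means 4 eighth-note beats per measure
Total = 4 × 11 measures
= 44 eighth-note beats


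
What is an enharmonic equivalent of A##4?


Working:
Enharmonic notes sound the same pitch but are spelled with different letter names
A## and B name the same pitch class
= B4


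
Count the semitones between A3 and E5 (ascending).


Absolute semitone position = octave×12 + chromatic position
A3: 3×12 + 9 = 45
E5: 5×12 + 4 = 64
Difference = 64 - 45 = 19
= 19 semitones


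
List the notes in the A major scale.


Let's work it out.
Major scale pattern: W-W-H-W-W-W-H (2-2-1-2-2-2-1 semitones)
Starting from A:
  A + 2 semitones → B
  B + 2 semitones → C#
  C# + 1 semitone → D
  D + 2 semitones → E
  E + 2 semitones → F#
  F# + 2 semitones → G#
  G# + 1 semitone → A
Scale = A B C# D E F# G#


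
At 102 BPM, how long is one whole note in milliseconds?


One quarter-note beat = 60000 / BPM = 60000 / 102 ms
Whole note = 4 × quarter note
Duration = 4 × 60000 / 102 = 240000 / 102
= 2352.9 ms


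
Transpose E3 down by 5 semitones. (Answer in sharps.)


Reasoning:
E3: chromatic position 4 in octave 3 → absolute = 3×12 + 4 = 40
Transpose down 5: 40 - 5 = 35
35 = 2×12 + 11 → B in octave 2
Result = B2


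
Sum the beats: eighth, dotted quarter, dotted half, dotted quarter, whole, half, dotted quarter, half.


Let's work it out.
Beat values:
  eighth = 0.5 beats
  dotted quarter = 1.5 beats
  dotted half = 3 beats
  dotted quarter = 1.5 beats
  whole = 4 beats
  half = 2 beats
  dotted quarter = 1.5 beats
  half = 2 beats
Sum = 0.5 + 1.5 + 3 + 1.5 + 4 + 2 + 1.5 + 2
= 16 beats


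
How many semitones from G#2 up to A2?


Let's work it out.
Absolute semitone position = octave×12 + chromatic position
G#2: 2×12 + 8 = 32
A2: 2×12 + 9 = 33
Difference = 33 - 32 = 1
= 1 semitone


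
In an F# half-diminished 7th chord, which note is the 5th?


Half-diminished 7th chord = root + minor 3rd + diminished 5th + minor 7th
Seventh chords stack in thirds, so the letter names are F-A-C-E
Root: F#
Minor 3rd above F#: A
Diminished 5th above F#: C
Minor 7th above F#: E
The 5th = C


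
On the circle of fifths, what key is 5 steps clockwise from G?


Solution.
Each clockwise step on the circle of fifths moves up a perfect 5th
From G: G → D → A → E → B → F#/Gb
= F#/Gb


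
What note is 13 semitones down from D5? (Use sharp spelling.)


Step by step:
D5: chromatic position 2 in octave 5 → absolute = 5×12 + 2 = 62
Transpose down 13: 62 - 13 = 49
49 = 4×12 + 1 → C# in octave 4
Result = C#4


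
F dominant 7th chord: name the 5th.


Dominant 7th chord = root + major 3rd + perfect 5th + minor 7th
Seventh chords stack in thirds, so the letter names are F-A-C-E
Root: F
Major 3rd above F: A
Perfect 5th above F: C
Minor 7th above F: Eb
The 5th = C


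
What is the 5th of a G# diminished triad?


Working:
Diminished triad = root + minor 3rd (3 semitones) + diminished 5th (6 semitones)
A triad on G# stacks thirds, so the chord tones use letter names G-B-D
Root: G#
Minor 3rd above G#: B
Diminished 5th above G#: D
The 5th = D


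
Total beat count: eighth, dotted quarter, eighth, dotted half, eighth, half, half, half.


Reasoning:
Beat values:
  eighth = 0.5 beats
  dotted quarter = 1.5 beats
  eighth = 0.5 beats
  dotted half = 3 beats
  eighth = 0.5 beats
  half = 2 beats
  half = 2 beats
  half = 2 beats
Sum = 0.5 + 1.5 + 0.5 + 3 + 0.5 + 2 + 2 + 2
= 12 beats


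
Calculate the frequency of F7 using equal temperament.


Step by step:
f = 440 × 2^(n/12) where n = semitones from A4
F7: 32 semitones from A4
f = 440 × 2^(32/12)
f = 2793.83 Hz


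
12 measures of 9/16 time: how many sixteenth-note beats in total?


Step by step:
Time signature 9/16: the bottom number 16 means the sixteenth note gets one count
The top number 9 means 9 sixteenth-note beats per measure
Total = 9 × 12 measures
= 108 sixteenth-note beats


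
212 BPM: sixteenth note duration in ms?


One quarter-note beat = 60000 / BPM = 60000 / 212 ms
Sixteenth note = 1/4 × quarter note
Duration = 1/4 × 60000 / 212 = 15000 / 212
= 70.8 ms


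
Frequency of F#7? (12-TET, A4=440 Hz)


f = 440 × 2^(n/12) where n = semitones from A4
F#7: 33 semitones from A4
f = 440 × 2^(33/12)
f = 2959.96 Hz


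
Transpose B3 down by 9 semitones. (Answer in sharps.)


B3: chromatic position 11 in octave 3 → absolute = 3×12 + 11 = 47
Transpose down 9: 47 - 9 = 38
38 = 3×12 + 2 → D in octave 3
Result = D3


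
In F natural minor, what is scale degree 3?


Reasoning:
Natural minor scale pattern: W-H-W-W-H-W-W (2-1-2-2-1-2-2 semitones)
Starting from F:
  F + 2 semitones → G
  G + 1 semitone → Ab
  Ab + 2 semitones → Bb
  Bb + 2 semitones → C
  C + 1 semitone → Db
  Db + 2 semitones → Eb
  Eb + 2 semitones → F
Scale: F G Ab Bb C Db Eb
Degree 3 = Ab


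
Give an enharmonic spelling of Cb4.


Reasoning:
Enharmonic notes sound the same pitch but are spelled with different letter names
Cb and B name the same pitch class
Octave numbers change at C, so Cb4 = B3
= B3


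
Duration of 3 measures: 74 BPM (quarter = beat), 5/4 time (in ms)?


Reasoning:
Quarter-note beat duration = 60000 / 74 ms
Beats per measure (5/4) = 5
One measure = 5 × 60000 / 74 = 300000 / 74 ms
3 measures = 3 × 300000 / 74 = 900000 / 74
= 12162.2 ms


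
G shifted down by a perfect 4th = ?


Reasoning:
perfect 4th: 4 letter names, 5 semitones
Letter: G - 3 → D
Pitch: G - 5 semitones, spelled as a D → D
= D


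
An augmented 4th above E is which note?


Reasoning:
A 4th spans 4 letter names, so from E we land on A
An augmented 4th = 6 semitones above E
Spell A at that pitch: A#
= A#


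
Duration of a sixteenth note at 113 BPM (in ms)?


Solution.
One quarter-note beat = 60000 / BPM = 60000 / 113 ms
Sixteenth note = 1/4 × quarter note
Duration = 1/4 × 60000 / 113 = 15000 / 113
= 132.7 ms


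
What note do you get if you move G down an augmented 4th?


Let's work it out.
augmented 4th: 4 letter names, 6 semitones
Letter: G - 3 → D
Pitch: G - 6 semitones, spelled as a D → Db
= Db


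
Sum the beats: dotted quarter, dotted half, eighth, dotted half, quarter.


Beat values:
  dotted quarter = 1.5 beats
  dotted half = 3 beats
  eighth = 0.5 beats
  dotted half = 3 beats
  quarter = 1 beat
Sum = 1.5 + 3 + 0.5 + 3 + 1
= 9 beats


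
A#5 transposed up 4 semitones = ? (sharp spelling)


Step by step:
A#5: chromatic position 10 in octave 5 → absolute = 5×12 + 10 = 70
Transpose up 4: 70 + 4 = 74
74 = 6×12 + 2 → D in octave 6
Result = D6


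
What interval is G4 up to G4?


Step by step:
Letter names: G → G spans 1 letter name → a unison
Semitones: G4 → G4 = 0 half-steps
A unison of 0 semitones is a perfect unison
= perfect unison


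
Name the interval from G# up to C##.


Step by step:
Letter names: G → C spans 4 letter names → a 4th
Semitones: G# → C## = 6 half-steps
A 4th of 6 semitones is an augmented 4th
= augmented 4th


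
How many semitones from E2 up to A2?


Absolute semitone position = octave×12 + chromatic position
E2: 2×12 + 4 = 28
A2: 2×12 + 9 = 33
Difference = 33 - 28 = 5
= 5 semitones


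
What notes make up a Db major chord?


Let's work it out.
Major triad = root + major 3rd (4 semitones) + perfect 5th (7 semitones)
A triad on Db stacks thirds, so the chord tones use letter names D-F-A
Root: Db
Major 3rd above Db: F
Perfect 5th above Db: Ab
Chord = Db F Ab


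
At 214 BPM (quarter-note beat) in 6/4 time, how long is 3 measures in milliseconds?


Step by step:
Quarter-note beat duration = 60000 / 214 ms
Beats per measure (6/4) = 6
One measure = 6 × 60000 / 214 = 360000 / 214 ms
3 measures = 3 × 360000 / 214 = 1080000 / 214
= 5046.7 ms


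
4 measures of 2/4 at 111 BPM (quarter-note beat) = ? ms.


Solution.
Quarter-note beat duration = 60000 / 111 ms
Beats per measure (2/4) = 2
One measure = 2 × 60000 / 111 = 120000 / 111 ms
4 measures = 4 × 120000 / 111 = 480000 / 111
= 4324.3 ms


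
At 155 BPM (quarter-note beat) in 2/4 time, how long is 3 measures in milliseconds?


Quarter-note beat duration = 60000 / 155 ms
Beats per measure (2/4) = 2
One measure = 2 × 60000 / 155 = 120000 / 155 ms
3 measures = 3 × 120000 / 155 = 360000 / 155
= 2322.6 ms


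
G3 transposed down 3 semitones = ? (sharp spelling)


Step by step:
G3: chromatic position 7 in octave 3 → absolute = 3×12 + 7 = 43
Transpose down 3: 43 - 3 = 40
40 = 3×12 + 4 → E in octave 3
Result = E3


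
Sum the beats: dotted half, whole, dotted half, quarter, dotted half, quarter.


Let's work it out.
Beat values:
  dotted half = 3 beats
  whole = 4 beats
  dotted half = 3 beats
  quarter = 1 beat
  dotted half = 3 beats
  quarter = 1 beat
Sum = 3 + 4 + 3 + 1 + 3 + 1
= 15 beats


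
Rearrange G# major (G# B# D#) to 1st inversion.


Let's work it out.
Root position: G# B# D#
1st inversion: move root up an octave
Bass note: B#
Notes (bottom to top) = B# D# G#


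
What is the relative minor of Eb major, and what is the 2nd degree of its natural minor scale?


The relative minor shares the major's key signature and starts on its 6th degree
6th degree = a major 6th above the tonic; a major 6th above Eb is C
→ relative minor of Eb major is C minor
C natural minor scale: C D Eb F G Ab Bb
= C minor; 2nd degree = D


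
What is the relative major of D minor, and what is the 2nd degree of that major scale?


Step by step:
The relative major shares the key signature and is a minor 3rd above the minor tonic
A minor 3rd above D is F
→ relative major of D minor is F major
F major scale: F G A Bb C D E
= F major; 2nd degree = G


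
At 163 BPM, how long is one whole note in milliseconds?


Solution.
One quarter-note beat = 60000 / BPM = 60000 / 163 ms
Whole note = 4 × quarter note
Duration = 4 × 60000 / 163 = 240000 / 163
= 1472.4 ms


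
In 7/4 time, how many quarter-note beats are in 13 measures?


Let's work it out.
Time signature 7/4: the bottom number 4 means the quarter note gets one count
The top number 7 means 7 quarter-note beats per measure
Total = 7 × 13 measures
= 91 quarter-note beats


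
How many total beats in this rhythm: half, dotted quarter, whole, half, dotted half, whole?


Reasoning:
Beat values:
  half = 2 beats
  dotted quarter = 1.5 beats
  whole = 4 beats
  half = 2 beats
  dotted half = 3 beats
  whole = 4 beats
Sum = 2 + 1.5 + 4 + 2 + 3 + 4
= 16.5 beats


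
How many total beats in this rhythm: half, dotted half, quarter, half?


Solution.
Beat values:
  half = 2 beats
  dotted half = 3 beats
  quarter = 1 beat
  half = 2 beats
Sum = 2 + 3 + 1 + 2
= 8 beats


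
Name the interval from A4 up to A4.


Working:
Letter names: A → A spans 1 letter name → a unison
Semitones: A4 → A4 = 0 half-steps
A unison of 0 semitones is a perfect unison
= perfect unison


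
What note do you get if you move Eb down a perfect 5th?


perfect 5th: 5 letter names, 7 semitones
Letter: E - 4 → A
Pitch: Eb - 7 semitones, spelled as an A → Ab
= Ab


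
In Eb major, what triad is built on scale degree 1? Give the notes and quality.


Step by step:
Eb major scale: Eb F G Ab Bb C D
Diatonic triad on degree 1 stacks scale notes 1, 3, 5: Eb G Bb
Eb→G = 4 semitones; Eb→Bb = 7 semitones → major triad
= Eb G Bb (major)


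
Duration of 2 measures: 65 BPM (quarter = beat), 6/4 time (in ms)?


Solution.
Quarter-note beat duration = 60000 / 65 ms
Beats per measure (6/4) = 6
One measure = 6 × 60000 / 65 = 360000 / 65 ms
2 measures = 2 × 360000 / 65 = 720000 / 65
= 11076.9 ms


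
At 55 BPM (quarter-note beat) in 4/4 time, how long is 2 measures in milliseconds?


Working:
Quarter-note beat duration = 60000 / 55 ms
Beats per measure (4/4) = 4
One measure = 4 × 60000 / 55 = 240000 / 55 ms
2 measures = 2 × 240000 / 55 = 480000 / 55
= 8727.3 ms


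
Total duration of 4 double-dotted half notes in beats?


Working:
Base half note = 2 beats
Dot 1 adds half the previous value: +1
Dot 2 adds half the previous value: +1/2
One double-dotted half = 2 + 1 + 1/2 = 7/2
4 of them = 4 × 7/2 = 14
= 14 beats


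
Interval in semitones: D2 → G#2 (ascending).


Step by step:
Absolute semitone position = octave×12 + chromatic position
D2: 2×12 + 2 = 26
G#2: 2×12 + 8 = 32
Difference = 32 - 26 = 6
= 6 semitones


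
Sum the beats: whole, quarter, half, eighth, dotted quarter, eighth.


Reasoning:
Beat values:
  whole = 4 beats
  quarter = 1 beat
  half = 2 beats
  eighth = 0.5 beats
  dotted quarter = 1.5 beats
  eighth = 0.5 beats
Sum = 4 + 1 + 2 + 0.5 + 1.5 + 0.5
= 9.5 beats


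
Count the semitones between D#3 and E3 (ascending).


Absolute semitone position = octave×12 + chromatic position
D#3: 3×12 + 3 = 39
E3: 3×12 + 4 = 40
Difference = 40 - 39 = 1
= 1 semitone


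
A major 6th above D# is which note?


Step by step:
A 6th spans 6 letter names, so from D we land on B
A major 6th = 9 semitones above D#
Spell B at that pitch: B#
= B#


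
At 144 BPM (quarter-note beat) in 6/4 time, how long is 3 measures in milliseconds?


Step by step:
Quarter-note beat duration = 60000 / 144 ms
Beats per measure (6/4) = 6
One measure = 6 × 60000 / 144 = 360000 / 144 ms
3 measures = 3 × 360000 / 144 = 1080000 / 144
= 7500.0 ms


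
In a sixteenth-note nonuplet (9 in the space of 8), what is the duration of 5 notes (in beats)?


Solution.
Nonuplet: 9 notes occupy the space of 8 sixteenth notes
Space = 8 × 1/4 = 2 beats
Each nonuplet note = 2 / 9 = 2/9 beats
5 notes = 5 × 2/9 = 10/9
= 10/9 beats


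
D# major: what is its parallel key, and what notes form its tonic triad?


Parallel keys share the same tonic but differ in mode
D# major → parallel is D# minor
Tonic triad of D# minor = D# F# A#
= D# minor; triad = D# F# A#


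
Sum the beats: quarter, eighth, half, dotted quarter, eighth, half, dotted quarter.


Working:
Beat values:
  quarter = 1 beat
  eighth = 0.5 beats
  half = 2 beats
  dotted quarter = 1.5 beats
  eighth = 0.5 beats
  half = 2 beats
  dotted quarter = 1.5 beats
Sum = 1 + 0.5 + 2 + 1.5 + 0.5 + 2 + 1.5
= 9 beats


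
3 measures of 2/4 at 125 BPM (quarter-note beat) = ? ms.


Step by step:
Quarter-note beat duration = 60000 / 125 ms
Beats per measure (2/4) = 2
One measure = 2 × 60000 / 125 = 120000 / 125 ms
3 measures = 3 × 120000 / 125 = 360000 / 125
= 2880.0 ms


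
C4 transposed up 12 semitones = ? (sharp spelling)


Solution.
C4: chromatic position 0 in octave 4 → absolute = 4×12 + 0 = 48
Transpose up 12: 48 + 12 = 60
60 = 5×12 + 0 → C in octave 5
Result = C5


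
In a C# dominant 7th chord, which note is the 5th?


Solution.
Dominant 7th chord = root + major 3rd + perfect 5th + minor 7th
Seventh chords stack in thirds, so the letter names are C-E-G-B
Root: C#
Major 3rd above C#: E#
Perfect 5th above C#: G#
Minor 7th above C#: B
The 5th = G#


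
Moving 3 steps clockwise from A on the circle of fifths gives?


Each clockwise step on the circle of fifths moves up a perfect 5th
From A: A → E → B → F#/Gb
= F#/Gb


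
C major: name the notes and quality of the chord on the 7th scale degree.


Reasoning:
C major scale: C D E F G A B
Diatonic triad on degree 7 stacks scale notes 7, 2, 4: B D F
B→D = 3 semitones; B→F = 6 semitones → diminished triad
= B D F (diminished)


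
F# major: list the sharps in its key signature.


Sharp major keys follow the circle of fifths: C(0), G(1), D(2), A(3), E(4), B(5), F#(6), C#(7)
F# major has 6 sharps
Order of sharps: F# C# G# D# A# E# B# → first 6: F#, C#, G#, D#, A#, E#
= F#, C#, G#, D#, A#, E#


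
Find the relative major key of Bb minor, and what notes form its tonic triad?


Solution.
The relative major shares the key signature and is a minor 3rd above the minor tonic
A minor 3rd above Bb is Db
→ relative major of Bb minor is Db major
Tonic triad of Db major = root + major 3rd + perfect 5th = Db F Ab
= Db major; triad = Db F Ab


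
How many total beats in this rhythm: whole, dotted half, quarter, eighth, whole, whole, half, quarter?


Beat values:
  whole = 4 beats
  dotted half = 3 beats
  quarter = 1 beat
  eighth = 0.5 beats
  whole = 4 beats
  whole = 4 beats
  half = 2 beats
  quarter = 1 beat
Sum = 4 + 3 + 1 + 0.5 + 4 + 4 + 2 + 1
= 19.5 beats


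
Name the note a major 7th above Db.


A 7th spans 7 letter names, so from D we land on C
A major 7th = 11 semitones above Db
Spell C at that pitch: C
= C


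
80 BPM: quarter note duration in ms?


Let's work it out.
One quarter-note beat = 60000 / BPM = 60000 / 80 ms
Duration = 60000 / 80
= 750.0 ms


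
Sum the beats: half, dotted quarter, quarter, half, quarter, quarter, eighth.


Step by step:
Beat values:
  half = 2 beats
  dotted quarter = 1.5 beats
  quarter = 1 beat
  half = 2 beats
  quarter = 1 beat
  quarter = 1 beat
  eighth = 0.5 beats
Sum = 2 + 1.5 + 1 + 2 + 1 + 1 + 0.5
= 9 beats


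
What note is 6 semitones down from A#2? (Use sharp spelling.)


Step by step:
A#2: chromatic position 10 in octave 2 → absolute = 2×12 + 10 = 34
Transpose down 6: 34 - 6 = 28
28 = 2×12 + 4 → E in octave 2
Result = E2


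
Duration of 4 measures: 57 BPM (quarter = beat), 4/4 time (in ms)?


Let's work it out.
Quarter-note beat duration = 60000 / 57 ms
Beats per measure (4/4) = 4
One measure = 4 × 60000 / 57 = 240000 / 57 ms
4 measures = 4 × 240000 / 57 = 960000 / 57
= 16842.1 ms


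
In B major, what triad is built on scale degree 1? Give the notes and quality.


B major scale: B C# D# E F# G# A#
Diatonic triad on degree 1 stacks scale notes 1, 3, 5: B D# F#
B→D# = 4 semitones; B→F# = 7 semitones → major triad
= B D# F# (major)


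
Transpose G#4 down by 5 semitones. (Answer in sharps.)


Let's work it out.
G#4: chromatic position 8 in octave 4 → absolute = 4×12 + 8 = 56
Transpose down 5: 56 - 5 = 51
51 = 4×12 + 3 → D# in octave 4
Result = D#4


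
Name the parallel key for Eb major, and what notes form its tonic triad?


Parallel keys share the same tonic but differ in mode
Eb major → parallel is Eb minor
Tonic triad of Eb minor = Eb Gb Bb
= Eb minor; triad = Eb Gb Bb


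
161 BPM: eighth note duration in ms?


Working:
One quarter-note beat = 60000 / BPM = 60000 / 161 ms
Eighth note = 1/2 × quarter note
Duration = 1/2 × 60000 / 161 = 30000 / 161
= 186.3 ms


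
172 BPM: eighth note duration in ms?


One quarter-note beat = 60000 / BPM = 60000 / 172 ms
Eighth note = 1/2 × quarter note
Duration = 1/2 × 60000 / 172 = 30000 / 172
= 174.4 ms


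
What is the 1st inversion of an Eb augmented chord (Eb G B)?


Root position: Eb G B
1st inversion: move root up an octave
Bass note: G
Notes (bottom to top) = G B Eb


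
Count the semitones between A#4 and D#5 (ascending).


Absolute semitone position = octave×12 + chromatic position
A#4: 4×12 + 10 = 58
D#5: 5×12 + 3 = 63
Difference = 63 - 58 = 5
= 5 semitones


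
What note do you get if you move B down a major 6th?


major 6th: 6 letter names, 9 semitones
Letter: B - 5 → D
Pitch: B - 9 semitones, spelled as a D → D
= D


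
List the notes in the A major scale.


Major scale pattern: W-W-H-W-W-W-H (2-2-1-2-2-2-1 semitones)
Starting from A:
  A + 2 semitones → B
  B + 2 semitones → C#
  C# + 1 semitone → D
  D + 2 semitones → E
  E + 2 semitones → F#
  F# + 2 semitones → G#
  G# + 1 semitone → A
Scale = A B C# D E F# G#


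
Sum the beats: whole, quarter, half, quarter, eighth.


Step by step:
Beat values:
  whole = 4 beats
  quarter = 1 beat
  half = 2 beats
  quarter = 1 beat
  eighth = 0.5 beats
Sum = 4 + 1 + 2 + 1 + 0.5
= 8.5 beats


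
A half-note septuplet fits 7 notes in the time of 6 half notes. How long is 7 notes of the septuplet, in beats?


Reasoning:
Septuplet: 7 notes occupy the space of 6 half notes
Space = 6 × 2 = 12 beats
Each septuplet note = 12 / 7 = 12/7 beats
7 notes = 7 × 12/7 = 12
= 12 beats


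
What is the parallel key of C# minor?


Reasoning:
Parallel keys share the same tonic but differ in mode
C# minor → parallel is C# major
= C# major


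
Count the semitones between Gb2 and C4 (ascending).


Absolute semitone position = octave×12 + chromatic position
Gb2: 2×12 + 6 = 30
C4: 4×12 + 0 = 48
Difference = 48 - 30 = 18
= 18 semitones


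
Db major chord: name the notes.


Step by step:
Major triad = root + major 3rd (4 semitones) + perfect 5th (7 semitones)
A triad on Db stacks thirds, so the chord tones use letter names D-F-A
Root: Db
Major 3rd above Db: F
Perfect 5th above Db: Ab
Chord = Db F Ab


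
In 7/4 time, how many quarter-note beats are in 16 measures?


Solution.
Time signature 7/4: the bottom number 4 means the quarter note gets one count
The top number 7 means 7 quarter-note beats per measure
Total = 7 × 16 measures
= 112 quarter-note beats


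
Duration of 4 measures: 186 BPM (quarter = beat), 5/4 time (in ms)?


Working:
Quarter-note beat duration = 60000 / 186 ms
Beats per measure (5/4) = 5
One measure = 5 × 60000 / 186 = 300000 / 186 ms
4 measures = 4 × 300000 / 186 = 1200000 / 186
= 6451.6 ms


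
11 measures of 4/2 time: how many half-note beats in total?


Working:
Time signature 4/2: the bottom number 2 means the half note gets one count
The top number 4 means 4 half-note beats per measure
Total = 4 × 11 measures
= 44 half-note beats


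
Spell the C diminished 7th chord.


Working:
Diminished 7th chord = root + minor 3rd + diminished 5th + diminished 7th
Seventh chords stack in thirds, so the letter names are C-E-G-B
Root: C
Minor 3rd above C: Eb
Diminished 5th above C: Gb
Diminished 7th above C: Bbb
Chord = C Eb Gb Bbb


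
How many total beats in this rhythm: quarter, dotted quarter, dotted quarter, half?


Working:
Beat values:
  quarter = 1 beat
  dotted quarter = 1.5 beats
  dotted quarter = 1.5 beats
  half = 2 beats
Sum = 1 + 1.5 + 1.5 + 2
= 6 beats


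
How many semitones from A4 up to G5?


Working:
Absolute semitone position = octave×12 + chromatic position
A4: 4×12 + 9 = 57
G5: 5×12 + 7 = 67
Difference = 67 - 57 = 10
= 10 semitones


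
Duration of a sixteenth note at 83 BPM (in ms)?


Working:
One quarter-note beat = 60000 / BPM = 60000 / 83 ms
Sixteenth note = 1/4 × quarter note
Duration = 1/4 × 60000 / 83 = 15000 / 83
= 180.7 ms


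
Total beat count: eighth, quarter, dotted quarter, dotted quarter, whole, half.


Solution.
Beat values:
  eighth = 0.5 beats
  quarter = 1 beat
  dotted quarter = 1.5 beats
  dotted quarter = 1.5 beats
  whole = 4 beats
  half = 2 beats
Sum = 0.5 + 1 + 1.5 + 1.5 + 4 + 2
= 10.5 beats


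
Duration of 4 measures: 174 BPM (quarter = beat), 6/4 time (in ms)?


Step by step:
Quarter-note beat duration = 60000 / 174 ms
Beats per measure (6/4) = 6
One measure = 6 × 60000 / 174 = 360000 / 174 ms
4 measures = 4 × 360000 / 174 = 1440000 / 174
= 8275.9 ms


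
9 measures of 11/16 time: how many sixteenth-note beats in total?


Step by step:
Time signature 11/16: the bottom number 16 means the sixteenth note gets one count
The top number 11 means 11 sixteenth-note beats per measure
Total = 11 × 9 measures
= 99 sixteenth-note beats


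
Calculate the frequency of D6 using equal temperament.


Let's work it out.
f = 440 × 2^(n/12) where n = semitones from A4
D6: 17 semitones from A4
f = 440 × 2^(17/12)
f = 1174.66 Hz


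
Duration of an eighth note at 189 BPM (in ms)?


Step by step:
One quarter-note beat = 60000 / BPM = 60000 / 189 ms
Eighth note = 1/2 × quarter note
Duration = 1/2 × 60000 / 189 = 30000 / 189
= 158.7 ms


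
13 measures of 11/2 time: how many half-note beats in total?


Solution.
Time signature 11/2: the bottom number 2 means the half note gets one count
The top number 11 means 11 half-note beats per measure
Total = 11 × 13 measures
= 143 half-note beats


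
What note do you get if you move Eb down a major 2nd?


major 2nd: 2 letter names, 2 semitones
Letter: E - 1 → D
Pitch: Eb - 2 semitones, spelled as a D → Db
= Db


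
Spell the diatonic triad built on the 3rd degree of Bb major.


Solution.
Bb major scale: Bb C D Eb F G A
Diatonic triad on degree 3 stacks scale notes 3, 5, 7: D F A
D→F = 3 semitones; D→A = 7 semitones → minor triad
= D F A (minor)


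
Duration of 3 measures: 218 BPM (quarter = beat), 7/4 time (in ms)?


Solution.
Quarter-note beat duration = 60000 / 218 ms
Beats per measure (7/4) = 7
One measure = 7 × 60000 / 218 = 420000 / 218 ms
3 measures = 3 × 420000 / 218 = 1260000 / 218
= 5779.8 ms


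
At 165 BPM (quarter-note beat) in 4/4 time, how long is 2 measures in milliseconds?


Reasoning:
Quarter-note beat duration = 60000 / 165 ms
Beats per measure (4/4) = 4
One measure = 4 × 60000 / 165 = 240000 / 165 ms
2 measures = 2 × 240000 / 165 = 480000 / 165
= 2909.1 ms


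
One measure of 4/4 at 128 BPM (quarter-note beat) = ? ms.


Let's work it out.
Quarter-note beat duration = 60000 / 128 ms
Beats per measure (4/4) = 4
One measure = 4 × 60000 / 128 = 240000 / 128 ms
= 1875.0 ms


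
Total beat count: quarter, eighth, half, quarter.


Beat values:
  quarter = 1 beat
  eighth = 0.5 beats
  half = 2 beats
  quarter = 1 beat
Sum = 1 + 0.5 + 2 + 1
= 4.5 beats


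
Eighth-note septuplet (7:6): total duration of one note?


Working:
Septuplet: 7 notes occupy the space of 6 eighth notes
Space = 6 × 1/2 = 3 beats
Each septuplet note = 3 / 7 = 3/7 beats
= 3/7 beats


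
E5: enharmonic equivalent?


Step by step:
Enharmonic notes sound the same pitch but are spelled with different letter names
E and D## name the same pitch class
= D##5


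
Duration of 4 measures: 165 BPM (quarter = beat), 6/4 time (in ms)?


Working:
Quarter-note beat duration = 60000 / 165 ms
Beats per measure (6/4) = 6
One measure = 6 × 60000 / 165 = 360000 / 165 ms
4 measures = 4 × 360000 / 165 = 1440000 / 165
= 8727.3 ms


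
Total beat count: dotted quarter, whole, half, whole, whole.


Step by step:
Beat values:
  dotted quarter = 1.5 beats
  whole = 4 beats
  half = 2 beats
  whole = 4 beats
  whole = 4 beats
Sum = 1.5 + 4 + 2 + 4 + 4
= 15.5 beats


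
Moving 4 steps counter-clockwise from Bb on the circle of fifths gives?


Reasoning:
Each counter-clockwise step moves down a perfect 5th (= up a perfect 4th)
From Bb: Bb → Eb → Ab → Db → F#/Gb
= F#/Gb


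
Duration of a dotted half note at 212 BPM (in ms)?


Let's work it out.
One quarter-note beat = 60000 / BPM = 60000 / 212 ms
Dotted half note = 3 × quarter note
Duration = 3 × 60000 / 212 = 180000 / 212
= 849.1 ms


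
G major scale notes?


Reasoning:
Major scale pattern: W-W-H-W-W-W-H (2-2-1-2-2-2-1 semitones)
Starting from G:
  G + 2 semitones → A
  A + 2 semitones → B
  B + 1 semitone → C
  C + 2 semitones → D
  D + 2 semitones → E
  E + 2 semitones → F#
  F# + 1 semitone → G
Scale = G A B C D E F#


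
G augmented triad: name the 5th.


Let's work it out.
Augmented triad = root + major 3rd (4 semitones) + augmented 5th (8 semitones)
A triad on G stacks thirds, so the chord tones use letter names G-B-D
Root: G
Major 3rd above G: B
Augmented 5th above G: D#
The 5th = D#


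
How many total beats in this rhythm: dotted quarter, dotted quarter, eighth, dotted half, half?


Step by step:
Beat values:
  dotted quarter = 1.5 beats
  dotted quarter = 1.5 beats
  eighth = 0.5 beats
  dotted half = 3 beats
  half = 2 beats
Sum = 1.5 + 1.5 + 0.5 + 3 + 2
= 8.5 beats


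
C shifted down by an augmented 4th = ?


Solution.
augmented 4th: 4 letter names, 6 semitones
Letter: C - 3 → G
Pitch: C - 6 semitones, spelled as a G → Gb
= Gb


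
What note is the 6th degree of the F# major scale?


Working:
Major scale pattern: W-W-H-W-W-W-H (2-2-1-2-2-2-1 semitones)
Starting from F#:
  F# + 2 semitones → G#
  G# + 2 semitones → A#
  A# + 1 semitone → B
  B + 2 semitones → C#
  C# + 2 semitones → D#
  D# + 2 semitones → E#
  E# + 1 semitone → F#
Scale: F# G# A# B C# D# E#
Degree 6 = D#


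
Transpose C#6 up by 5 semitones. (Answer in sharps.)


Reasoning:
C#6: chromatic position 1 in octave 6 → absolute = 6×12 + 1 = 73
Transpose up 5: 73 + 5 = 78
78 = 6×12 + 6 → F# in octave 6
Result = F#6


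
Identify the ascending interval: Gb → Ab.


Reasoning:
Letter names: G → A spans 2 letter names → a 2nd
Semitones: Gb → Ab = 2 half-steps
A 2nd of 2 semitones is a major 2nd
= major 2nd


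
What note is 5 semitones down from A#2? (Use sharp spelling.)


A#2: chromatic position 10 in octave 2 → absolute = 2×12 + 10 = 34
Transpose down 5: 34 - 5 = 29
29 = 2×12 + 5 → F in octave 2
Result = F2


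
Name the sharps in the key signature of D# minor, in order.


Sharp minor keys follow the circle of fifths: A(0), E(1), B(2), F#(3), C#(4), G#(5), D#(6), A#(7)
D# minor has 6 sharps
Order of sharps: F# C# G# D# A# E# B# → first 6: F#, C#, G#, D#, A#, E#
= F#, C#, G#, D#, A#, E#


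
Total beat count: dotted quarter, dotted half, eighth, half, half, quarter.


Let's work it out.
Beat values:
  dotted quarter = 1.5 beats
  dotted half = 3 beats
  eighth = 0.5 beats
  half = 2 beats
  half = 2 beats
  quarter = 1 beat
Sum = 1.5 + 3 + 0.5 + 2 + 2 + 1
= 10 beats


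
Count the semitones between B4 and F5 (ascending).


Step by step:
Absolute semitone position = octave×12 + chromatic position
B4: 4×12 + 11 = 59
F5: 5×12 + 5 = 65
Difference = 65 - 59 = 6
= 6 semitones


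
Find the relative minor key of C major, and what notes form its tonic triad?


Let's work it out.
The relative minor shares the major's key signature and starts on its 6th degree
6th degree = a major 6th above the tonic; a major 6th above C is A
→ relative minor of C major is A minor
Tonic triad of A minor = root + minor 3rd + perfect 5th = A C E
= A minor; triad = A C E


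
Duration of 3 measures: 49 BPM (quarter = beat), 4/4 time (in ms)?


Step by step:
Quarter-note beat duration = 60000 / 49 ms
Beats per measure (4/4) = 4
One measure = 4 × 60000 / 49 = 240000 / 49 ms
3 measures = 3 × 240000 / 49 = 720000 / 49
= 14693.9 ms


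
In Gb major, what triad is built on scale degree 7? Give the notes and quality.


Gb major scale: Gb Ab Bb Cb Db Eb F
Diatonic triad on degree 7 stacks scale notes 7, 2, 4: F Ab Cb
F→Ab = 3 semitones; F→Cb = 6 semitones → diminished triad
= F Ab Cb (diminished)


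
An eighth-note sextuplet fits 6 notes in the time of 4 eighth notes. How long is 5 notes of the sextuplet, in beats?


Step by step:
Sextuplet: 6 notes occupy the space of 4 eighth notes
Space = 4 × 1/2 = 2 beats
Each sextuplet note = 2 / 6 = 1/3 beats
5 notes = 5 × 1/3 = 5/3
= 5/3 beats


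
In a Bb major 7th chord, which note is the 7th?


Major 7th chord = root + major 3rd + perfect 5th + major 7th
Seventh chords stack in thirds, so the letter names are B-D-F-A
Root: Bb
Major 3rd above Bb: D
Perfect 5th above Bb: F
Major 7th above Bb: A
The 7th = A


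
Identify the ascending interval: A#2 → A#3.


Letter names: A → A spans 8 letter names → an octave
Semitones: A#2 → A#3 = 12 half-steps
An octave of 12 semitones is a perfect octave
= perfect octave


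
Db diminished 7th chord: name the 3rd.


Let's work it out.
Diminished 7th chord = root + minor 3rd + diminished 5th + diminished 7th
Seventh chords stack in thirds, so the letter names are D-F-A-C
Root: Db
Minor 3rd above Db: Fb
Diminished 5th above Db: Abb
Diminished 7th above Db: Cbb
The 3rd = Fb


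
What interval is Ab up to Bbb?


Working:
Letter names: A → B spans 2 letter names → a 2nd
Semitones: Ab → Bbb = 1 half-step
A 2nd of 1 semitone is a minor 2nd
= minor 2nd


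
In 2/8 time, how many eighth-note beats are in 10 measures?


Time signature 2/8: the bottom number 8 means the eighth note gets one count
The top number 2 means 2 eighth-note beats per measure
Total = 2 × 10 measures
= 20 eighth-note beats


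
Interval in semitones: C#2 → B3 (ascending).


Reasoning:
Absolute semitone position = octave×12 + chromatic position
C#2: 2×12 + 1 = 25
B3: 3×12 + 11 = 47
Difference = 47 - 25 = 22
= 22 semitones


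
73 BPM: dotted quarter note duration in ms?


Reasoning:
One quarter-note beat = 60000 / BPM = 60000 / 73 ms
Dotted quarter note = 3/2 × quarter note
Duration = 3/2 × 60000 / 73 = 90000 / 73
= 1232.9 ms


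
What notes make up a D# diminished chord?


Diminished triad = root + minor 3rd (3 semitones) + diminished 5th (6 semitones)
A triad on D# stacks thirds, so the chord tones use letter names D-F-A
Root: D#
Minor 3rd above D#: F#
Diminished 5th above D#: A
Chord = D# F# A


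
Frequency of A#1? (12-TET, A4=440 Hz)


Working:
f = 440 × 2^(n/12) where n = semitones from A4
A#1: -35 semitones from A4
f = 440 × 2^(-35/12)
f = 58.27 Hz


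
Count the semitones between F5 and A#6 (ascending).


Solution.
Absolute semitone position = octave×12 + chromatic position
F5: 5×12 + 5 = 65
A#6: 6×12 + 10 = 82
Difference = 82 - 65 = 17
= 17 semitones


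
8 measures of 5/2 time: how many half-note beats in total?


Time signature 5/2: the bottom number 2 means the half note gets one count
The top number 5 means 5 half-note beats per measure
Total = 5 × 8 measures
= 40 half-note beats


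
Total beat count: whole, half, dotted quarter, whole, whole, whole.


Step by step:
Beat values:
  whole = 4 beats
  half = 2 beats
  dotted quarter = 1.5 beats
  whole = 4 beats
  whole = 4 beats
  whole = 4 beats
Sum = 4 + 2 + 1.5 + 4 + 4 + 4
= 19.5 beats


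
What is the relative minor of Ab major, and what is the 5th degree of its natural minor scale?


Reasoning:
The relative minor shares the major's key signature and starts on its 6th degree
6th degree = a major 6th above the tonic; a major 6th above Ab is F
→ relative minor of Ab major is F minor
F natural minor scale: F G Ab Bb C Db Eb
= F minor; 5th degree = C


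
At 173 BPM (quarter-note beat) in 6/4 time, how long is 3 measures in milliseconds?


Working:
Quarter-note beat duration = 60000 / 173 ms
Beats per measure (6/4) = 6
One measure = 6 × 60000 / 173 = 360000 / 173 ms
3 measures = 3 × 360000 / 173 = 1080000 / 173
= 6242.8 ms


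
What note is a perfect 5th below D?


Solution.
A 5th spans 5 letter names, so from D we land on G
A perfect 5th = 7 semitones below D
Spell G at that pitch: G
= G


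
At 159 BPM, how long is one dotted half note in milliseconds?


Reasoning:
One quarter-note beat = 60000 / BPM = 60000 / 159 ms
Dotted half note = 3 × quarter note
Duration = 3 × 60000 / 159 = 180000 / 159
= 1132.1 ms


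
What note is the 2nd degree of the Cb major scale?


Solution.
Major scale pattern: W-W-H-W-W-W-H (2-2-1-2-2-2-1 semitones)
Starting from Cb:
  Cb + 2 semitones → Db
  Db + 2 semitones → Eb
  Eb + 1 semitone → Fb
  Fb + 2 semitones → Gb
  Gb + 2 semitones → Ab
  Ab + 2 semitones → Bb
  Bb + 1 semitone → Cb
Scale: Cb Db Eb Fb Gb Ab Bb
Degree 2 = Db


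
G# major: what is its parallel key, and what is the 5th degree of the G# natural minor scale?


Working:
Parallel keys share the same tonic but differ in mode
G# major → parallel is G# minor
G# natural minor scale: G# A# B C# D# E F#
= G# minor; 5th degree = D#


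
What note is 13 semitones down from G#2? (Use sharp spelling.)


G#2: chromatic position 8 in octave 2 → absolute = 2×12 + 8 = 32
Transpose down 13: 32 - 13 = 19
19 = 1×12 + 7 → G in octave 1
Result = G1


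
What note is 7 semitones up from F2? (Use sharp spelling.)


Solution.
F2: chromatic position 5 in octave 2 → absolute = 2×12 + 5 = 29
Transpose up 7: 29 + 7 = 36
36 = 3×12 + 0 → C in octave 3
Result = C3


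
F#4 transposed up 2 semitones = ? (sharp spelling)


Let's work it out.
F#4: chromatic position 6 in octave 4 → absolute = 4×12 + 6 = 54
Transpose up 2: 54 + 2 = 56
56 = 4×12 + 8 → G# in octave 4
Result = G#4


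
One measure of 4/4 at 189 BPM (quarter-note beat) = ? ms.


Working:
Quarter-note beat duration = 60000 / 189 ms
Beats per measure (4/4) = 4
One measure = 4 × 60000 / 189 = 240000 / 189 ms
= 1269.8 ms


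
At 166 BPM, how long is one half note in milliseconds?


One quarter-note beat = 60000 / BPM = 60000 / 166 ms
Half note = 2 × quarter note
Duration = 2 × 60000 / 166 = 120000 / 166
= 722.9 ms


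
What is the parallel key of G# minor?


Reasoning:
Parallel keys share the same tonic but differ in mode
G# minor → parallel is G# major
= G# major


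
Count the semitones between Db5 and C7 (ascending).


Absolute semitone position = octave×12 + chromatic position
Db5: 5×12 + 1 = 61
C7: 7×12 + 0 = 84
Difference = 84 - 61 = 23
= 23 semitones


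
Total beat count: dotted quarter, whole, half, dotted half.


Reasoning:
Beat values:
  dotted quarter = 1.5 beats
  whole = 4 beats
  half = 2 beats
  dotted half = 3 beats
Sum = 1.5 + 4 + 2 + 3
= 10.5 beats


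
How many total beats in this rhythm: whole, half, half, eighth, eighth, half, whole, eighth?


Working:
Beat values:
  whole = 4 beats
  half = 2 beats
  half = 2 beats
  eighth = 0.5 beats
  eighth = 0.5 beats
  half = 2 beats
  whole = 4 beats
  eighth = 0.5 beats
Sum = 4 + 2 + 2 + 0.5 + 0.5 + 2 + 4 + 0.5
= 15.5 beats


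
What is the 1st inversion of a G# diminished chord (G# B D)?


Let's work it out.
Root position: G# B D
1st inversion: move root up an octave
Bass note: B
Notes (bottom to top) = B D G#
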